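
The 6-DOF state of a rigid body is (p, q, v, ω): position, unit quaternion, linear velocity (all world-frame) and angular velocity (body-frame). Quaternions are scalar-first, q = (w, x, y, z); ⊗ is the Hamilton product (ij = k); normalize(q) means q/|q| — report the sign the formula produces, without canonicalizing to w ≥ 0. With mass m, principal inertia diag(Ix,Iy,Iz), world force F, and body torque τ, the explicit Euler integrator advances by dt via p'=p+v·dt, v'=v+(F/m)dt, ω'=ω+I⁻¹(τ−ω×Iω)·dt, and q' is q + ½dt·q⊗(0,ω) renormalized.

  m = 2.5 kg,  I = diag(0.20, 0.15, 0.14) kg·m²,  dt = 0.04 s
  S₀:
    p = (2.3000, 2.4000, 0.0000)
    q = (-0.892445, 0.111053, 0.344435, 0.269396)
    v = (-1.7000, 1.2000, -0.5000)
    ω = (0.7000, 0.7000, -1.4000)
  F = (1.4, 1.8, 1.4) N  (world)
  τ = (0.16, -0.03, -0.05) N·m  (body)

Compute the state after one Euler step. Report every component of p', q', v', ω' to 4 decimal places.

p' = (2.2320, 2.4480, -0.0200)
q' = (-0.8908, 0.0851, 0.3386, 0.2909)
v' = (-1.6776, 1.2288, -0.4776)
ω' = (0.7300, 0.7077, -1.4073)

a = F/m = (0.5600, 0.7200, 0.5600)
p + v·dt = (2.2320, 2.4480, -0.0200)
v + (F/m)dt = (-1.6776, 1.2288, -0.4776)
ω×(Iω) gyroscopic = (0.0098, -0.0588, -0.0245)
angular accel α = (0.7510, 0.1920, -0.1821)
ω + α·dt = (0.7300, 0.7077, -1.4073)
Hamilton product q⊗(0,ω) = (0.0583128, -1.2954977, -0.2806601, 1.0860556)
q' = normalize(q + ½dt·q⊗(0,ω)) = (-0.8908, 0.0851, 0.3386, 0.2909)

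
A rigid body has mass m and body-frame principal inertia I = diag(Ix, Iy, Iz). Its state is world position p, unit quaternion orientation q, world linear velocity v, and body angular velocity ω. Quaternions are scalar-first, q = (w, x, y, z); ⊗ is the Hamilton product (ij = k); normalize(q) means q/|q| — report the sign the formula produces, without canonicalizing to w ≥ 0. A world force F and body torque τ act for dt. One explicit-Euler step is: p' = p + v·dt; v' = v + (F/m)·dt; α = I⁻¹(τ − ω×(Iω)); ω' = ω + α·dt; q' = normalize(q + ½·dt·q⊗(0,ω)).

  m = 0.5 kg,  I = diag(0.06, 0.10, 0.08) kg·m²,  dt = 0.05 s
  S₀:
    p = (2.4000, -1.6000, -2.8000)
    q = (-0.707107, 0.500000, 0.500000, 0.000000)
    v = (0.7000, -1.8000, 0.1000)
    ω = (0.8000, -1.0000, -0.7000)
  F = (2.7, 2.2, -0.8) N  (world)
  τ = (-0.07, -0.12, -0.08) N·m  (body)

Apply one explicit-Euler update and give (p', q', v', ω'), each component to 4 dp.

precession coupling ω×(Iω) = (-0.0140, 0.0112, -0.0320)
α = I⁻¹(τ − ω×Iω) = (-0.9333, -1.3120, -0.6000)
new body rate ω' = (0.7533, -1.0656, -0.7300)
2q̇ = q⊗(0,ω) = (0.1000000, -0.9156856, 1.0571070, -0.4050251)
q + ½dt·q⊗(0,ω), renormalized = (-0.7041, 0.4768, 0.5261, -0.0101)
a = F/m = (5.4000, 4.4000, -1.6000)
new position p' = (2.4350, -1.6900, -2.7950)
v' = v + a·dt = (0.9700, -1.5800, 0.0200)

p' = (2.4350, -1.6900, -2.7950)
q' = (-0.7041, 0.4768, 0.5261, -0.0101)
v' = (0.9700, -1.5800, 0.0200)
ω' = (0.7533, -1.0656, -0.7300)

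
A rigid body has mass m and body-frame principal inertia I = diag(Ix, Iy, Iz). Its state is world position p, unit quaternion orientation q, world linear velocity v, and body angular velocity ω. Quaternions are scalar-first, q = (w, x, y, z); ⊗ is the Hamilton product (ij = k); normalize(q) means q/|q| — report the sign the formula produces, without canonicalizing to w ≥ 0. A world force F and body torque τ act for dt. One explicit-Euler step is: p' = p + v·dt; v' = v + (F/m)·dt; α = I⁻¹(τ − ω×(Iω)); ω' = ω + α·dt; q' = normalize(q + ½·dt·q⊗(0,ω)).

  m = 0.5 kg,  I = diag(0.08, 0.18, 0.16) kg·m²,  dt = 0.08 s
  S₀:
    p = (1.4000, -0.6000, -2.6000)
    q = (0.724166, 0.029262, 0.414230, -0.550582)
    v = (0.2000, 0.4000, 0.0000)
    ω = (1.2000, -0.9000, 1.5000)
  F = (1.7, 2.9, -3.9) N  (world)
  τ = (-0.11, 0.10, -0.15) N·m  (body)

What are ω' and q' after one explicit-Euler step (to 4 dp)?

ω×(Iω) gyroscopic = (0.0270, -0.1440, -0.1080)
α = I⁻¹(τ − ω×Iω) = (-1.7125, 1.3556, -0.2625)
new body rate ω' = (1.0630, -0.7916, 1.4790)
Hamilton product q⊗(0,ω) = (1.1635656, 0.9948204, -1.3563408, 0.5628372)
updated quaternion q' = (0.7679, 0.0688, 0.3587, -0.5262)

ω' = (1.0630, -0.7916, 1.4790)
q' = (0.7679, 0.0688, 0.3587, -0.5262)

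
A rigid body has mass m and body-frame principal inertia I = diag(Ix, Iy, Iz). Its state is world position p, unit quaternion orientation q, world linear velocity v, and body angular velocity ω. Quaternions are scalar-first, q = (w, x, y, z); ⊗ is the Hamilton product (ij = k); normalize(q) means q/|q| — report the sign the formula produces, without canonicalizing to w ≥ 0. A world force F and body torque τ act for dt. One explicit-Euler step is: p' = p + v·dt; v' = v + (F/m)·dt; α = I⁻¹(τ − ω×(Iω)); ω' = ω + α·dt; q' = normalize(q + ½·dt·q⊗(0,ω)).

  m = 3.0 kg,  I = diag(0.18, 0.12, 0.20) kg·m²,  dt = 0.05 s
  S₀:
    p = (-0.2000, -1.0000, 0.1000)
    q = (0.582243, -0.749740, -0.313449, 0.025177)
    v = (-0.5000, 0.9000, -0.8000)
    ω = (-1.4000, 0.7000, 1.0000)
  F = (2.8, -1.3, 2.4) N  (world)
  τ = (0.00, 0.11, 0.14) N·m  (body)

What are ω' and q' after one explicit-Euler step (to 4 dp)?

precession coupling ω×(Iω) = (0.0560, 0.0280, 0.0588)
angular accel α = (-0.3111, 0.6833, 0.4060)
new body rate ω' = (-1.4156, 0.7342, 1.0203)
2q̇ = q⊗(0,ω) = (-0.8553987, -1.1462131, 1.1220623, -0.3814036)
q + ½dt·q⊗(0,ω), renormalized = (0.5603, -0.7776, -0.2851, 0.0156)

ω' = (-1.4156, 0.7342, 1.0203)
q' = (0.5603, -0.7776, -0.2851, 0.0156)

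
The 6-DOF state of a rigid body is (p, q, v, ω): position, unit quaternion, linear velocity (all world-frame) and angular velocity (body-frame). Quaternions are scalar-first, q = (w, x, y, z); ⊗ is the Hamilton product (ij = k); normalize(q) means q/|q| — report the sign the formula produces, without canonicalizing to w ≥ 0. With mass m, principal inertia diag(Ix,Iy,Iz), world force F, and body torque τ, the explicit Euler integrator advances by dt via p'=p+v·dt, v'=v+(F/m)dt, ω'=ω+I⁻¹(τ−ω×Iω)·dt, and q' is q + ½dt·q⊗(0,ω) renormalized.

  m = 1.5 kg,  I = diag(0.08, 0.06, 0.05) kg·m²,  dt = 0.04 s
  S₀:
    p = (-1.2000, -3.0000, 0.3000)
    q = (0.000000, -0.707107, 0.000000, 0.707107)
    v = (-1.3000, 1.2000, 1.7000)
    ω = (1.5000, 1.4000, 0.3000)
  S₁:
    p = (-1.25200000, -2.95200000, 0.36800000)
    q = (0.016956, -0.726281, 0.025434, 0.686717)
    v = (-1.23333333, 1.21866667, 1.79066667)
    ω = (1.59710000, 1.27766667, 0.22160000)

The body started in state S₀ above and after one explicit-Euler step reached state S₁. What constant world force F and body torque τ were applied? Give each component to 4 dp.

velocity change Δv = (0.06666667, 0.01866667, 0.09066667)
applied force F = (2.5000, 0.7000, 3.4000)
rate change Δω = (0.09710000, -0.12233333, -0.07840000)
gyro term ω₀×Iω₀ = (-0.0042, 0.0135, -0.0420)
I·α + gyro = (0.1900, -0.1700, -0.1400)

F = (2.5000, 0.7000, 3.4000)
τ = (0.1900, -0.1700, -0.1400)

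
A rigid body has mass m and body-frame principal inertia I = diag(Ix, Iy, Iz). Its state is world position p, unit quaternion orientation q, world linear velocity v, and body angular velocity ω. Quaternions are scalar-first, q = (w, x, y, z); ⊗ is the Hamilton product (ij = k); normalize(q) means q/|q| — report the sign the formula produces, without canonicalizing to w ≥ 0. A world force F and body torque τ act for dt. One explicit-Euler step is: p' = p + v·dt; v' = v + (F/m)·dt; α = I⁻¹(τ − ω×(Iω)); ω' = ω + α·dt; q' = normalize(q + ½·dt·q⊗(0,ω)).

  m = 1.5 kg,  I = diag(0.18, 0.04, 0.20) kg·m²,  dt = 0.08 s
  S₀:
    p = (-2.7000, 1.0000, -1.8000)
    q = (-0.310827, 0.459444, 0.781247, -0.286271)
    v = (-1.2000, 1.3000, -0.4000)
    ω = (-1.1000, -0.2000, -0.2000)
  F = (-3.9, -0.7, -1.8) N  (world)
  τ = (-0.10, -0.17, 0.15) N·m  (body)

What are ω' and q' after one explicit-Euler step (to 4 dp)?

gyro term ω×Iω = (0.0064, -0.0044, -0.0308)
α = I⁻¹(τ − ω×Iω) = (-0.5911, -4.1400, 0.9040)
ω + α·dt = (-1.1473, -0.5312, -0.1277)
2q̇ = q⊗(0,ω) = (0.6043836, 0.1284061, 0.4689523, 0.8296483)
q' = normalize(q + ½dt·q⊗(0,ω)) = (-0.2864, 0.4641, 0.7992, -0.2528)

ω' = (-1.1473, -0.5312, -0.1277)
q' = (-0.2864, 0.4641, 0.7992, -0.2528)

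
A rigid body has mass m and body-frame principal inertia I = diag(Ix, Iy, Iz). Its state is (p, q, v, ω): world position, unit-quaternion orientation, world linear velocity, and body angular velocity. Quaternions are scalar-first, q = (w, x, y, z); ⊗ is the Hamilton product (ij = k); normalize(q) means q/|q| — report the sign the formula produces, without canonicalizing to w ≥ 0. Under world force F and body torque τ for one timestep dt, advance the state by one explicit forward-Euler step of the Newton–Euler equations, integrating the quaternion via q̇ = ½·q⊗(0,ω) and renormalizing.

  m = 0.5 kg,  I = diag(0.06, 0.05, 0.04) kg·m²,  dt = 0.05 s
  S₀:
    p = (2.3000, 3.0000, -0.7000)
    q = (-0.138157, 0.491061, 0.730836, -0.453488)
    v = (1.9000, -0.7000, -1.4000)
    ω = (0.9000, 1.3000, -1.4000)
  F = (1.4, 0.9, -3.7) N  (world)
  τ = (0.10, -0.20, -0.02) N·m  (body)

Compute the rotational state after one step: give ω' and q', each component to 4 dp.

ω×(Iω) gyroscopic = (0.0182, -0.0252, -0.0117)
(τ − ω×Iω)/I = (1.3633, -3.4960, -0.2075)
ω' = ω + α·dt = (0.9682, 1.1252, -1.4104)
q⊗(0,ω) = (-2.0269249, -0.5579773, 0.0997421, 0.1740467)
updated quaternion q' = (-0.1886, 0.4764, 0.7323, -0.4485)

ω' = (0.9682, 1.1252, -1.4104)
q' = (-0.1886, 0.4764, 0.7323, -0.4485)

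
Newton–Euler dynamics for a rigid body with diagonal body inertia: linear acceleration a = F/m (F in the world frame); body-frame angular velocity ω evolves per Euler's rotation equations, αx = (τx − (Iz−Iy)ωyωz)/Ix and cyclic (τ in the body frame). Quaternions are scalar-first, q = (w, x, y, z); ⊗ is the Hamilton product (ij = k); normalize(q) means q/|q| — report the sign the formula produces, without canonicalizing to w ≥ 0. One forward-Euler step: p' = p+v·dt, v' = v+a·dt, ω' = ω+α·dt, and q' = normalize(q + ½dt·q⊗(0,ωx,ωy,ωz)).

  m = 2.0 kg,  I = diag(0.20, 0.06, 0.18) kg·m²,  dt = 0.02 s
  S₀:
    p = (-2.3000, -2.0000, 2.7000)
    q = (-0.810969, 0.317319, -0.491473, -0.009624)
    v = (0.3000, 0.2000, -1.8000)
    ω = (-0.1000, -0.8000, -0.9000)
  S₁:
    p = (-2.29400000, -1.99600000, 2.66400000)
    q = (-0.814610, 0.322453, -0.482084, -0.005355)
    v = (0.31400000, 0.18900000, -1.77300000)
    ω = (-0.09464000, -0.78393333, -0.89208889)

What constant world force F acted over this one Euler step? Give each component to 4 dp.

v₁ − v₀ = (0.01400000, -0.01100000, 0.02700000)
m·(v₁−v₀)/dt = (1.4000, -1.1000, 2.7000)

F = (1.4000, -1.1000, 2.7000)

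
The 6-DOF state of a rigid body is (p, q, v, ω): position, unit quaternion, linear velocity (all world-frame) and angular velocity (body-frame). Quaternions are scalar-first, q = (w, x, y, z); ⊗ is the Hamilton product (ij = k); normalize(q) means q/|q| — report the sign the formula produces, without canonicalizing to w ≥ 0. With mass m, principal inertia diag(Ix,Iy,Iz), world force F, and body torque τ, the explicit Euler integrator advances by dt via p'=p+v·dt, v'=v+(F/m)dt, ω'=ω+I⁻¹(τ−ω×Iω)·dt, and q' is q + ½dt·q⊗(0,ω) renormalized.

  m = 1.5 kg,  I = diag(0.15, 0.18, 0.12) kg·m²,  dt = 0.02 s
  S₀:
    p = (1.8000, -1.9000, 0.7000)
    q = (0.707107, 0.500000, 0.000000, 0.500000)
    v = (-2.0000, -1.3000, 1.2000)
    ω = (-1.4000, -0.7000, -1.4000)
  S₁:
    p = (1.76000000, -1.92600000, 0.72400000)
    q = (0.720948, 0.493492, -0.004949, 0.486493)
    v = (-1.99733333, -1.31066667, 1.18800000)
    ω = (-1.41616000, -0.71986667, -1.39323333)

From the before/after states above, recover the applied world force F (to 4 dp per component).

F = (0.2000, -0.8000, -0.9000)

velocity change Δv = (0.00266667, -0.01066667, -0.01200000)
applied force F = (0.2000, -0.8000, -0.9000)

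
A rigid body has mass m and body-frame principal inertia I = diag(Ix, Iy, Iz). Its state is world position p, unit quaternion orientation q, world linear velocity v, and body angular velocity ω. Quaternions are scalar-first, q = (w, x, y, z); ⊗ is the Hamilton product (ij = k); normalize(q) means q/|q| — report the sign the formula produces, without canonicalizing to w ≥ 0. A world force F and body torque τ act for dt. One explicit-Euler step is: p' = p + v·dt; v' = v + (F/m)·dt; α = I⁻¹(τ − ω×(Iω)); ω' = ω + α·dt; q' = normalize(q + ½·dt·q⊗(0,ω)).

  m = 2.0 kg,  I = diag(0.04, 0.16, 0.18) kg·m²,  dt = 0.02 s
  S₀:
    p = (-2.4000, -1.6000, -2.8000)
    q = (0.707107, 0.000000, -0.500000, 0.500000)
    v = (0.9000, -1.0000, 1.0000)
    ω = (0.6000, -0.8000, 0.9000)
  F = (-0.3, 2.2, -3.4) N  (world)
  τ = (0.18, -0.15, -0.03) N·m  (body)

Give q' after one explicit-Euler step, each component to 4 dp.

q⊗(0,ω) = (-0.8500000, 0.3742642, -0.2656856, 0.9363963)
updated quaternion q' = (0.6985, 0.0037, -0.5026, 0.5093)

q' = (0.6985, 0.0037, -0.5026, 0.5093)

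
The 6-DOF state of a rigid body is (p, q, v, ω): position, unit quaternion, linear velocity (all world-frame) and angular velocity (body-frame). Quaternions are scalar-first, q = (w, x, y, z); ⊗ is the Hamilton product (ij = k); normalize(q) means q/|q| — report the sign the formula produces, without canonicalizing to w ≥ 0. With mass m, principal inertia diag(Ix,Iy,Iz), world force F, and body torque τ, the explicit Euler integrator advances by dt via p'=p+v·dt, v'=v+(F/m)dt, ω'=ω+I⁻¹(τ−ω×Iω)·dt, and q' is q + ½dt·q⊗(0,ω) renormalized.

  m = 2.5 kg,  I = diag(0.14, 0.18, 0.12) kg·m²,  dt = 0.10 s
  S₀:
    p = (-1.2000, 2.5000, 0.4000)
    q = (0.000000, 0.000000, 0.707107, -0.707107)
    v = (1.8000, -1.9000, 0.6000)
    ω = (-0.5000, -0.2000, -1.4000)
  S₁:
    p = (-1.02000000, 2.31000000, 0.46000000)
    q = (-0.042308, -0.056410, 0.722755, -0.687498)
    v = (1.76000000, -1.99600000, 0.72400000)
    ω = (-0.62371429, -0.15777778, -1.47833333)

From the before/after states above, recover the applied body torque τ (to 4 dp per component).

τ = (-0.1900, 0.0900, -0.0900)

Δω = ω₁−ω₀ = (-0.12371429, 0.04222222, -0.07833333)
ω₀×(Iω₀) = (-0.0168, 0.0140, 0.0040)
applied torque τ = (-0.1900, 0.0900, -0.0900)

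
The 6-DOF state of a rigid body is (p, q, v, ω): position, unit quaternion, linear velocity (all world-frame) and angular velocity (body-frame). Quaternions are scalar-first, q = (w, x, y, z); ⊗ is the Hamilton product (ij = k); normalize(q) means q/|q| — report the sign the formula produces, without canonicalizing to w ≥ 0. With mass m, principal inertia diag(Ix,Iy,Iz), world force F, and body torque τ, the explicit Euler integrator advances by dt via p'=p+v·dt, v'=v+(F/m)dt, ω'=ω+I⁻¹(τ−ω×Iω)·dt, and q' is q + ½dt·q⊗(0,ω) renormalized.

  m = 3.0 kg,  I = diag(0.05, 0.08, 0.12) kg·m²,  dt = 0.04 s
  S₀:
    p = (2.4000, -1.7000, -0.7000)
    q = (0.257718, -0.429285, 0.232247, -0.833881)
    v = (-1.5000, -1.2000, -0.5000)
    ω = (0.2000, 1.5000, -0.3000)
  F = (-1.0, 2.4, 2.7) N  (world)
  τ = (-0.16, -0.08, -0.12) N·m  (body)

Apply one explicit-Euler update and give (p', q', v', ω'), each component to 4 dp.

p' = (2.3400, -1.7480, -0.7200)
q' = (0.2473, -0.4044, 0.2340, -0.8488)
v' = (-1.5133, -1.1680, -0.4640)
ω' = (0.0864, 1.4579, -0.3430)

(τ − ω×Iω)/I = (-2.8400, -1.0525, -1.0750)
ω' = ω + α·dt = (0.0864, 1.4579, -0.3430)
q⊗(0,ω) = (-0.5126778, 1.2326910, 0.0910153, -0.7676923)
updated quaternion q' = (0.2473, -0.4044, 0.2340, -0.8488)
p' = p + v·dt = (2.3400, -1.7480, -0.7200)
new velocity v' = (-1.5133, -1.1680, -0.4640)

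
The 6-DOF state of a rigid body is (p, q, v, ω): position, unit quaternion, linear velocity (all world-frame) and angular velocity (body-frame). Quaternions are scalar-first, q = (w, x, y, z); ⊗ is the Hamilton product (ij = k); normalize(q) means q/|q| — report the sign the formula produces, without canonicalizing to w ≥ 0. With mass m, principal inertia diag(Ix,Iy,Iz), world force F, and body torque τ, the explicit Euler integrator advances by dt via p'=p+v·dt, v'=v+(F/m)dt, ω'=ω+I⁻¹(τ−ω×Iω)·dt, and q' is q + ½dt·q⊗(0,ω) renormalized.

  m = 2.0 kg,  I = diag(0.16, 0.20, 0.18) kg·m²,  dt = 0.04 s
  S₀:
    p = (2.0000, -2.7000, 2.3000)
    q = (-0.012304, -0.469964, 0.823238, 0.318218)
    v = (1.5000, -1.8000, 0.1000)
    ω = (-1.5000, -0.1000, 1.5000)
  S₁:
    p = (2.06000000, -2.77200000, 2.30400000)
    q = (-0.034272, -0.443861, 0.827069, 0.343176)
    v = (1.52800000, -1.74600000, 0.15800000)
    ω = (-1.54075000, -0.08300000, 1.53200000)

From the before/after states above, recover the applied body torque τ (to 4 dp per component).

Δω = ω₁−ω₀ = (-0.04075000, 0.01700000, 0.03200000)
gyro term ω₀×Iω₀ = (0.0030, 0.0450, 0.0060)
I·α + gyro = (-0.1600, 0.1300, 0.1500)

τ = (-0.1600, 0.1300, 0.1500)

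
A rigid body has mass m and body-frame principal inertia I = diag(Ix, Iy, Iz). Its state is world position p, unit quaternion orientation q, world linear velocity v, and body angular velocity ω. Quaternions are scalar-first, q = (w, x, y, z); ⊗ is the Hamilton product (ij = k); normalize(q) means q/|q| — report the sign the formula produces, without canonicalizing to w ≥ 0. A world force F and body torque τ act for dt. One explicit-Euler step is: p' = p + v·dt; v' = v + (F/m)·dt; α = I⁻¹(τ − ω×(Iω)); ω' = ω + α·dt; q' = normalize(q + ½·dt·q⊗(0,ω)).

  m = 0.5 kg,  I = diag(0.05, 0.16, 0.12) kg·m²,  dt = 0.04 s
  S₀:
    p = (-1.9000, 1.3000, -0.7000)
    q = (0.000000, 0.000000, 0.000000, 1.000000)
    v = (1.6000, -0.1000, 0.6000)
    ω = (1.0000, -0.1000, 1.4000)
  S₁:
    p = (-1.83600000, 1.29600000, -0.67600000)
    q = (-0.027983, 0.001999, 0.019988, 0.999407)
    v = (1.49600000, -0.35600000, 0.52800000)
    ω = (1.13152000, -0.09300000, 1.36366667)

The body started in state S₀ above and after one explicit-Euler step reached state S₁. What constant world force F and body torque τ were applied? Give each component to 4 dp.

Δω = ω₁−ω₀ = (0.13152000, 0.00700000, -0.03633333)
ω₀×(Iω₀) = (0.0056, -0.0980, -0.0110)
I·α + gyro = (0.1700, -0.0700, -0.1200)
velocity change Δv = (-0.10400000, -0.25600000, -0.07200000)
F = m·Δv/dt = (-1.3000, -3.2000, -0.9000)

F = (-1.3000, -3.2000, -0.9000)
τ = (0.1700, -0.0700, -0.1200)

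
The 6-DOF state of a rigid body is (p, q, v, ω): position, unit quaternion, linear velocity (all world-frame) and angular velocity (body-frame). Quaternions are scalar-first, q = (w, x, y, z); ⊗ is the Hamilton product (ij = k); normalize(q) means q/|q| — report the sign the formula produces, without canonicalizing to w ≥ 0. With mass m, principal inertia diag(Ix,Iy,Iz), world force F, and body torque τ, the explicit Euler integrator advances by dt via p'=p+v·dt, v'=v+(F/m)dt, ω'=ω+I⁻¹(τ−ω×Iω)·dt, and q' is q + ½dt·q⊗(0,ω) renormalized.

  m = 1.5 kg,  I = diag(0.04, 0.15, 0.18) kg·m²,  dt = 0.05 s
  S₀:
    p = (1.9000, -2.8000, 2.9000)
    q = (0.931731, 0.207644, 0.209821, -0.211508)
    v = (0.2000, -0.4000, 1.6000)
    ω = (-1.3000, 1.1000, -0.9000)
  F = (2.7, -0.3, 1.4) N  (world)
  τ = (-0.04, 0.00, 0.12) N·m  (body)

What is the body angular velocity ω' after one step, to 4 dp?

ω' = (-1.3129, 1.1546, -0.8230)

ω×(Iω) gyroscopic = (-0.0297, -0.1638, -0.1573)
(τ − ω×Iω)/I = (-0.2575, 1.0920, 1.5406)
new body rate ω' = (-1.3129, 1.1546, -0.8230)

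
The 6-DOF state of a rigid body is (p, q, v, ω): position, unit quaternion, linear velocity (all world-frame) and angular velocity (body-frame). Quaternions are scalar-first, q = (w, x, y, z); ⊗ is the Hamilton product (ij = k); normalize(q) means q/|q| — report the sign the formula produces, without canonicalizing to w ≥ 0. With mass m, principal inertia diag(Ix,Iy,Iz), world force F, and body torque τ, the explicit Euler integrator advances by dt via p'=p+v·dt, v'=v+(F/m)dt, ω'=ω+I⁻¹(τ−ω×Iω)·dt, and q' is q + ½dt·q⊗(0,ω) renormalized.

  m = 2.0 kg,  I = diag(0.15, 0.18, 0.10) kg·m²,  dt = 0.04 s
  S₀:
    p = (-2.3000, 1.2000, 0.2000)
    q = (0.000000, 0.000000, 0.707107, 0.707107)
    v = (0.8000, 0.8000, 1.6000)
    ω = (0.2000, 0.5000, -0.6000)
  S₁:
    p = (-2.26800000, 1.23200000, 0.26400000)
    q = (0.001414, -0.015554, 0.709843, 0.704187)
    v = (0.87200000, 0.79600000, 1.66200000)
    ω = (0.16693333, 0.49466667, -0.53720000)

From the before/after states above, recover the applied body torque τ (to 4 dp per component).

τ = (-0.1000, -0.0300, 0.1600)

rate change Δω = (-0.03306667, -0.00533333, 0.06280000)
precession coupling = (0.0240, -0.0060, 0.0030)
τ = I·(Δω/dt) + ω₀×(Iω₀) = (-0.1000, -0.0300, 0.1600)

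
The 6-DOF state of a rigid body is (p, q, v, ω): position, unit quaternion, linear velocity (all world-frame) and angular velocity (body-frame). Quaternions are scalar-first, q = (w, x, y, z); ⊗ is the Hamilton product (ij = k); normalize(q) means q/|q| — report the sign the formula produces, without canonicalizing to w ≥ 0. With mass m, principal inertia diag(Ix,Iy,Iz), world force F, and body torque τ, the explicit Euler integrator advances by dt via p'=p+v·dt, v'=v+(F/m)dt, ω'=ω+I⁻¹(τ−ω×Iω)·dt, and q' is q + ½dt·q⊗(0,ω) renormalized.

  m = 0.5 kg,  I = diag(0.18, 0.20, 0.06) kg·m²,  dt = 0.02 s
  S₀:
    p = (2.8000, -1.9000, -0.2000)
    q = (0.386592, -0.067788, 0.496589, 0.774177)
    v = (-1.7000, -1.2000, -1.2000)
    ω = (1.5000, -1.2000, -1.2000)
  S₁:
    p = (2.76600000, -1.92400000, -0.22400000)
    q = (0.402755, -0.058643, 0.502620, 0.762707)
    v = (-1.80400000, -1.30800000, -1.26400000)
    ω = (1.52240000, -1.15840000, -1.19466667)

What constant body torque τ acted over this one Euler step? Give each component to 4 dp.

τ = (0.0000, 0.2000, -0.0200)

rate change Δω = (0.02240000, 0.04160000, 0.00533333)
gyro term ω₀×Iω₀ = (-0.2016, -0.2160, -0.0360)
τ = I·(Δω/dt) + ω₀×(Iω₀) = (0.0000, 0.2000, -0.0200)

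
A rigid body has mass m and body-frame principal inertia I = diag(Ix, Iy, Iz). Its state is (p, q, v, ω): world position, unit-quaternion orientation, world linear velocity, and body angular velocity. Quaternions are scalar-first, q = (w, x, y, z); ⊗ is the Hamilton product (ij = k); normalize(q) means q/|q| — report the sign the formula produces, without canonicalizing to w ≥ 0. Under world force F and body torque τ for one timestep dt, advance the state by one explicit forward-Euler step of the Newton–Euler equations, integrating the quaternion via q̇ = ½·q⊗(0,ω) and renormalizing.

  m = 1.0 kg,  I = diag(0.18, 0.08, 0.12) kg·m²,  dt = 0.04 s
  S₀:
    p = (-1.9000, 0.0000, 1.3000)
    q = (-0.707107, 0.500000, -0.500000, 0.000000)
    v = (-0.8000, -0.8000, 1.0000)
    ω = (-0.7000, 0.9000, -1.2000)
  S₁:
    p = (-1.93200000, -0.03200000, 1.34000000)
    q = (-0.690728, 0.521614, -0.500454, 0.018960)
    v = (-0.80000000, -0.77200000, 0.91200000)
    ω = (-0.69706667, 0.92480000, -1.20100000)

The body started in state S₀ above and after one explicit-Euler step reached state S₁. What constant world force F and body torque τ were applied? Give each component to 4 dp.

ω₁ − ω₀ = (0.00293333, 0.02480000, -0.00100000)
precession coupling = (-0.0432, 0.0504, 0.0630)
τ = I·(Δω/dt) + ω₀×(Iω₀) = (-0.0300, 0.1000, 0.0600)
Δv = v₁−v₀ = (0.00000000, 0.02800000, -0.08800000)
F = m·Δv/dt = (0.0000, 0.7000, -2.2000)

F = (0.0000, 0.7000, -2.2000)
τ = (-0.0300, 0.1000, 0.0600)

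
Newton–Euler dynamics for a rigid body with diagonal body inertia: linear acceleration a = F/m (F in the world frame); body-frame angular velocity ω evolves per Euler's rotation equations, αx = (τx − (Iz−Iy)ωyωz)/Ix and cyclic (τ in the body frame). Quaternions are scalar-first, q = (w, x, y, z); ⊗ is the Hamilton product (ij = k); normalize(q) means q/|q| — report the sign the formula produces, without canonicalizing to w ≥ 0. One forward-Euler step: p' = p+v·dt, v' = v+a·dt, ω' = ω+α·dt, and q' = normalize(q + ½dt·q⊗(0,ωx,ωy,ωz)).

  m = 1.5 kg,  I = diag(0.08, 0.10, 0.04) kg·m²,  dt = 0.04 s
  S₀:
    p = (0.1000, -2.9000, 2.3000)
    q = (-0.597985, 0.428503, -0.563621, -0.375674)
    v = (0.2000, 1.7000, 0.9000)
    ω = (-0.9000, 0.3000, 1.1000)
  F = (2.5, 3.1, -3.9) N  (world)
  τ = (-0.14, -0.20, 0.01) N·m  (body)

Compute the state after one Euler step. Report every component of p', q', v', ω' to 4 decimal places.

gyro term ω×Iω = (-0.0198, -0.0396, -0.0054)
angular accel α = (-1.5025, -1.6040, 0.3850)
new body rate ω' = (-0.9601, 0.2358, 1.1154)
2q̇ = q⊗(0,ω) = (0.9679804, 0.0309056, -0.3126422, -1.0364915)
q + ½dt·q⊗(0,ω), renormalized = (-0.5784, 0.4289, -0.5696, -0.3962)
p + v·dt = (0.1080, -2.8320, 2.3360)
new velocity v' = (0.2667, 1.7827, 0.7960)

p' = (0.1080, -2.8320, 2.3360)
q' = (-0.5784, 0.4289, -0.5696, -0.3962)
v' = (0.2667, 1.7827, 0.7960)
ω' = (-0.9601, 0.2358, 1.1154)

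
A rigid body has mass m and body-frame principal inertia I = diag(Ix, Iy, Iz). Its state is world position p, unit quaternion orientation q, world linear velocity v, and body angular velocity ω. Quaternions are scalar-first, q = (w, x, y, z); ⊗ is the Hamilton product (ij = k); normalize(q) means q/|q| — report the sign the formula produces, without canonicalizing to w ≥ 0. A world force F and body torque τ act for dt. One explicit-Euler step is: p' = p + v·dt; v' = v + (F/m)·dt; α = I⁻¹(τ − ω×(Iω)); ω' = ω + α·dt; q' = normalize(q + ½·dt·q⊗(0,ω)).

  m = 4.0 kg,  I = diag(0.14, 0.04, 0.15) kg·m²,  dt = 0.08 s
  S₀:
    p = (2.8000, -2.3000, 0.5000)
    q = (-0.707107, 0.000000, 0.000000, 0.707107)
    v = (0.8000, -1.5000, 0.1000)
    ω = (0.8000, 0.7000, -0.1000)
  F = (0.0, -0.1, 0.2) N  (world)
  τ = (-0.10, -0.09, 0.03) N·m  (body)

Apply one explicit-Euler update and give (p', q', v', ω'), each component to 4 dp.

p' = (2.8640, -2.4200, 0.5080)
q' = (-0.7036, -0.0424, 0.0028, 0.7093)
v' = (0.8000, -1.5020, 0.1040)
ω' = (0.7473, 0.5184, -0.0541)

a = F/m = (0.0000, -0.0250, 0.0500)
new position p' = (2.8640, -2.4200, 0.5080)
v' = v + a·dt = (0.8000, -1.5020, 0.1040)
α = I⁻¹(τ − ω×Iω) = (-0.6593, -2.2700, 0.5733)
ω' = ω + α·dt = (0.7473, 0.5184, -0.0541)
2q̇ = q⊗(0,ω) = (0.0707107, -1.0606605, 0.0707107, 0.0707107)
q + ½dt·q⊗(0,ω), renormalized = (-0.7036, -0.0424, 0.0028, 0.7093)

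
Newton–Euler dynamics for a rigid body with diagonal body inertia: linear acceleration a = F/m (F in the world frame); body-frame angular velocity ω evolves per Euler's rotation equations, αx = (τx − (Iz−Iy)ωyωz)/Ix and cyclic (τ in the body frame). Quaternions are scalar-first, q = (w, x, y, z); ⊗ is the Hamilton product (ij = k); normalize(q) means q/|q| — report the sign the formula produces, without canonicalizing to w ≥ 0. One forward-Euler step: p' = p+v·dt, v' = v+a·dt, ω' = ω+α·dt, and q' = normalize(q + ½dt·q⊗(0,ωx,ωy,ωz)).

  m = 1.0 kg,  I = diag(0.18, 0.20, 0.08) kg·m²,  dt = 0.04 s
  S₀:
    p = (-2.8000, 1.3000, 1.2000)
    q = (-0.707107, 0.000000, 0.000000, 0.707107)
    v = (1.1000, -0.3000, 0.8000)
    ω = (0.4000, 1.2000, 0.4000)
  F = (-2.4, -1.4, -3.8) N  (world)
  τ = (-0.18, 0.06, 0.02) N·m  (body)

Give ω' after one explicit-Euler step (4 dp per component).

ω' = (0.3728, 1.2088, 0.4052)

angular accel α = (-0.6800, 0.2200, 0.1300)
ω + α·dt = (0.3728, 1.2088, 0.4052)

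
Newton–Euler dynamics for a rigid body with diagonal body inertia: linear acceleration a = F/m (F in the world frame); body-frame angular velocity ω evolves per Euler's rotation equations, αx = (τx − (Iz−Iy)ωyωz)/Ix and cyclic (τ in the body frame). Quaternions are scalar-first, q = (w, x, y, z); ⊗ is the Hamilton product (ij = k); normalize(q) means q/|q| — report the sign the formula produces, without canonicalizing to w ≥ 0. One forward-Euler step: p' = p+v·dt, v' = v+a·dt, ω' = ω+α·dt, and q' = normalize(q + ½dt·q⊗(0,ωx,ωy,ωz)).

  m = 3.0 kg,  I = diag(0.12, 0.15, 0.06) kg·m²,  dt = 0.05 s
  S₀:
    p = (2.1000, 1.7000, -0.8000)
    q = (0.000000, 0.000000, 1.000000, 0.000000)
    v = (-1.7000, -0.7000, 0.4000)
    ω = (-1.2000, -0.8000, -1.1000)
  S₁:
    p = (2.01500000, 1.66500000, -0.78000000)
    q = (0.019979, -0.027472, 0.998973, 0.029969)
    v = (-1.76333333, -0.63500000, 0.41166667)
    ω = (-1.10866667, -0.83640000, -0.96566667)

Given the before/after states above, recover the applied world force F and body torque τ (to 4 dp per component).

F = (-3.8000, 3.9000, 0.7000)
τ = (0.1400, -0.0300, 0.1900)

Δv = v₁−v₀ = (-0.06333333, 0.06500000, 0.01166667)
applied force F = (-3.8000, 3.9000, 0.7000)
ω₁ − ω₀ = (0.09133333, -0.03640000, 0.13433333)
ω₀×(Iω₀) = (-0.0792, 0.0792, 0.0288)
τ = I·(Δω/dt) + ω₀×(Iω₀) = (0.1400, -0.0300, 0.1900)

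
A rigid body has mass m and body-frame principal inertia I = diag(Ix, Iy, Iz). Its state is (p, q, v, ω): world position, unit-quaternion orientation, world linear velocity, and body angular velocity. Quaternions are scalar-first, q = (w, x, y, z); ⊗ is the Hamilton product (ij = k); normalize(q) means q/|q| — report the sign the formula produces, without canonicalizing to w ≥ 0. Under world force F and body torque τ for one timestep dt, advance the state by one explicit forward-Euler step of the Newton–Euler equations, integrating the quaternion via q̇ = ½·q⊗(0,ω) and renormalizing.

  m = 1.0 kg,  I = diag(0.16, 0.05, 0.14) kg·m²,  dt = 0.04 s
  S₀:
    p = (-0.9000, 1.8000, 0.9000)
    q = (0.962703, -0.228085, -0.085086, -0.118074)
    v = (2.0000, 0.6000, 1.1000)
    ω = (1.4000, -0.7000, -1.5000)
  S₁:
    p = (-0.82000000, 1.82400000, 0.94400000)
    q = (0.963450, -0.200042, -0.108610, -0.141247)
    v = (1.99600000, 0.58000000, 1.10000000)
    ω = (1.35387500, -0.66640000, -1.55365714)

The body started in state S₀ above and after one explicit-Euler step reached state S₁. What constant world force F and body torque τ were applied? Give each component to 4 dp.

F = (-0.1000, -0.5000, 0.0000)
τ = (-0.0900, 0.0000, -0.0800)

ω₁ − ω₀ = (-0.04612500, 0.03360000, -0.05365714)
applied torque τ = (-0.0900, 0.0000, -0.0800)
Δv = v₁−v₀ = (-0.00400000, -0.02000000, 0.00000000)
m·(v₁−v₀)/dt = (-0.1000, -0.5000, 0.0000)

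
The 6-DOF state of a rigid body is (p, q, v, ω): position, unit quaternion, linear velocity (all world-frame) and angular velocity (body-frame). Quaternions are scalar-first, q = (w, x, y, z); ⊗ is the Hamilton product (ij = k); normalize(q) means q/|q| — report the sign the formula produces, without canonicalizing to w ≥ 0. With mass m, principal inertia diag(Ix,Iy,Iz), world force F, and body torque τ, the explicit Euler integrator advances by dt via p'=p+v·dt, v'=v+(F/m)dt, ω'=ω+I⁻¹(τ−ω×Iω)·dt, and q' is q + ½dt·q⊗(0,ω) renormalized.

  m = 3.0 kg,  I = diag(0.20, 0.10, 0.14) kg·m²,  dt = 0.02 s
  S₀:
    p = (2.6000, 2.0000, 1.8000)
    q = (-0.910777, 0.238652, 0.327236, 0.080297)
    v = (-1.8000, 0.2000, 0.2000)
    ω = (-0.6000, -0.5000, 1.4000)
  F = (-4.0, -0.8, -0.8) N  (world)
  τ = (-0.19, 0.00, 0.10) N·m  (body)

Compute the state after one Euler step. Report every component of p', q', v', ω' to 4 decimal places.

linear accel F/m = (-1.3333, -0.2667, -0.2667)
new position p' = (2.5640, 2.0040, 1.8040)
v + (F/m)dt = (-1.8267, 0.1947, 0.1947)
α = I⁻¹(τ − ω×Iω) = (-0.8100, 0.5040, 0.9286)
ω' = ω + α·dt = (-0.6162, -0.4899, 1.4186)
q⊗(0,ω) = (0.1943934, 1.0447451, 0.0730975, -1.1980722)
q' = normalize(q + ½dt·q⊗(0,ω)) = (-0.9087, 0.2491, 0.3279, 0.0683)

p' = (2.5640, 2.0040, 1.8040)
q' = (-0.9087, 0.2491, 0.3279, 0.0683)
v' = (-1.8267, 0.1947, 0.1947)
ω' = (-0.6162, -0.4899, 1.4186)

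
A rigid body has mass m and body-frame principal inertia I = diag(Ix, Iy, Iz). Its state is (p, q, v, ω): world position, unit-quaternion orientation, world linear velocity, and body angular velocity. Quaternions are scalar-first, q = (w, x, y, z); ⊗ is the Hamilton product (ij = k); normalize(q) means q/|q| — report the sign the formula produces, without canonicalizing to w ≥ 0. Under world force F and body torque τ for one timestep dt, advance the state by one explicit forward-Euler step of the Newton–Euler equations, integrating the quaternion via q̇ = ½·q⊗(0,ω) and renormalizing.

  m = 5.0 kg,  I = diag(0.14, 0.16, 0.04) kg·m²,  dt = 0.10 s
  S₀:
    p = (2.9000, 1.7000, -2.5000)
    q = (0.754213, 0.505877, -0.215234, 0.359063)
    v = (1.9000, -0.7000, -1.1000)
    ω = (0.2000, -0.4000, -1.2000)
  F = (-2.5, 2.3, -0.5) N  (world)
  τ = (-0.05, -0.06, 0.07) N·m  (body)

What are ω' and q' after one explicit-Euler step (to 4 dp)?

ω' = (0.2054, -0.4225, -1.0210)
q' = (0.7648, 0.5324, -0.1960, 0.3052)

gyro term ω×Iω = (-0.0576, -0.0240, -0.0016)
(τ − ω×Iω)/I = (0.0543, -0.2250, 1.7900)
new body rate ω' = (0.2054, -0.4225, -1.0210)
2q̇ = q⊗(0,ω) = (0.2436066, 0.5527486, 0.3771798, -1.0643596)
updated quaternion q' = (0.7648, 0.5324, -0.1960, 0.3052)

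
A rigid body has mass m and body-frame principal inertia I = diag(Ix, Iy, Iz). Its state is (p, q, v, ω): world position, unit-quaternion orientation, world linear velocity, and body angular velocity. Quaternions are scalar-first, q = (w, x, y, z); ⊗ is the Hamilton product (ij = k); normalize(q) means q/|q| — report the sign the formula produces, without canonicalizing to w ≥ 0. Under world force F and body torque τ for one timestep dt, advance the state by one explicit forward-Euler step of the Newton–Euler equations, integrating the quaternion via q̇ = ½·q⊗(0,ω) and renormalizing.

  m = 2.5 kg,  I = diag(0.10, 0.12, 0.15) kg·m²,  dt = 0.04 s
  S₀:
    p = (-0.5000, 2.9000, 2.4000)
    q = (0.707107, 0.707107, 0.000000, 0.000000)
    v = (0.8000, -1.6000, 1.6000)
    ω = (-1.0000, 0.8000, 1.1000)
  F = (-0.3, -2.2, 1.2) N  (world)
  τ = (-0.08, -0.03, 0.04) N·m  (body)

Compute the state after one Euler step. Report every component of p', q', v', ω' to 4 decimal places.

ω×(Iω) gyroscopic = (0.0264, 0.0550, -0.0160)
angular accel α = (-1.0640, -0.7083, 0.3733)
new body rate ω' = (-1.0426, 0.7717, 1.1149)
2q̇ = q⊗(0,ω) = (0.7071070, -0.7071070, -0.2121321, 1.3435033)
q + ½dt·q⊗(0,ω), renormalized = (0.7208, 0.6926, -0.0042, 0.0269)
a = (-0.1200, -0.8800, 0.4800)
new position p' = (-0.4680, 2.8360, 2.4640)
v + (F/m)dt = (0.7952, -1.6352, 1.6192)

p' = (-0.4680, 2.8360, 2.4640)
q' = (0.7208, 0.6926, -0.0042, 0.0269)
v' = (0.7952, -1.6352, 1.6192)
ω' = (-1.0426, 0.7717, 1.1149)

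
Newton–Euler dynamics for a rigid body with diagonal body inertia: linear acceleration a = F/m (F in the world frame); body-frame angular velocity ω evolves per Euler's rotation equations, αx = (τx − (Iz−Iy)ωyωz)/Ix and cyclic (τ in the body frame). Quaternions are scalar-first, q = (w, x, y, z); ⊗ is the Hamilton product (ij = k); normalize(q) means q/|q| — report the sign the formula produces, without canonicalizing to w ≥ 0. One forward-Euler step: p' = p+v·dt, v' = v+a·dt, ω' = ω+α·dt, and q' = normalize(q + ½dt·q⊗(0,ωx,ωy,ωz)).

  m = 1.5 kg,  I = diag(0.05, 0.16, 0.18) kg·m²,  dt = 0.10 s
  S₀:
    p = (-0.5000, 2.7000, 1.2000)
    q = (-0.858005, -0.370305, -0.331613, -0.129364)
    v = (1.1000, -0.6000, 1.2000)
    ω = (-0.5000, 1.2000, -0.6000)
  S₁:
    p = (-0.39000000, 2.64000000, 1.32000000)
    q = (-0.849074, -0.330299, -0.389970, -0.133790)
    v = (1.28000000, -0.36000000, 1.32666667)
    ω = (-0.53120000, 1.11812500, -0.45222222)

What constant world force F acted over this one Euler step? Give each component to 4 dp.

velocity change Δv = (0.18000000, 0.24000000, 0.12666667)
applied force F = (2.7000, 3.6000, 1.9000)

F = (2.7000, 3.6000, 1.9000)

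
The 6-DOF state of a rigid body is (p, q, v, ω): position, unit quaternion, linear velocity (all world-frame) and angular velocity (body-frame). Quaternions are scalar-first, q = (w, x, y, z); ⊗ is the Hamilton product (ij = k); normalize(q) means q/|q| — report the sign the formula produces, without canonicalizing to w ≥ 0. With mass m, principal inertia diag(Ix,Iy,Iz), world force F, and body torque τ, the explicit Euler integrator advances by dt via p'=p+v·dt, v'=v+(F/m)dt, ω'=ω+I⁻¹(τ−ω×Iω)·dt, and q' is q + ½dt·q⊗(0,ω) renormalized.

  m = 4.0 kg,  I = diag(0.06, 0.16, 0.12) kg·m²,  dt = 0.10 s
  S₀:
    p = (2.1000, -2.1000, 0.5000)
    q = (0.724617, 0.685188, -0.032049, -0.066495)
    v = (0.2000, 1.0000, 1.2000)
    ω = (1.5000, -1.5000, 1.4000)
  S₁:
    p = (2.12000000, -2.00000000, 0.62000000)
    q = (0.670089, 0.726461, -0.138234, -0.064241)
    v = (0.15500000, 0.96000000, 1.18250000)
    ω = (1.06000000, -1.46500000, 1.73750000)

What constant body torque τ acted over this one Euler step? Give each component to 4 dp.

τ = (-0.1800, -0.0700, 0.1800)

rate change Δω = (-0.44000000, 0.03500000, 0.33750000)
applied torque τ = (-0.1800, -0.0700, 0.1800)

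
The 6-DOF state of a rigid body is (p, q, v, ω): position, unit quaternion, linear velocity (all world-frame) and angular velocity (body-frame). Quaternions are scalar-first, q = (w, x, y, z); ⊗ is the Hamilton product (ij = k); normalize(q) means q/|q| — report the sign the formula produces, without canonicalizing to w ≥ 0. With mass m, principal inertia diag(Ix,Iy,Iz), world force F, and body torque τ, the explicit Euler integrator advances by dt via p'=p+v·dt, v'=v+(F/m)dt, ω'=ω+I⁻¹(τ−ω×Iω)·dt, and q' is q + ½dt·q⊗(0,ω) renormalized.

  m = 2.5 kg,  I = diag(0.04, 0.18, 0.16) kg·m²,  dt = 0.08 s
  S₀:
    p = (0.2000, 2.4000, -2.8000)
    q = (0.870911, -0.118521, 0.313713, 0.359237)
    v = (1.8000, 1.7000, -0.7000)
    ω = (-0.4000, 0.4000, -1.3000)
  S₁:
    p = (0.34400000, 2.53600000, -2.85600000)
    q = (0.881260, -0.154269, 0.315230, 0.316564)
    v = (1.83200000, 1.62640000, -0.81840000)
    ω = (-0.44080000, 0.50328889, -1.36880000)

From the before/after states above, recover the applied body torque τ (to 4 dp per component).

ω₁ − ω₀ = (-0.04080000, 0.10328889, -0.06880000)
precession coupling = (0.0104, -0.0624, -0.0224)
I·α + gyro = (-0.0100, 0.1700, -0.1600)

τ = (-0.0100, 0.1700, -0.1600)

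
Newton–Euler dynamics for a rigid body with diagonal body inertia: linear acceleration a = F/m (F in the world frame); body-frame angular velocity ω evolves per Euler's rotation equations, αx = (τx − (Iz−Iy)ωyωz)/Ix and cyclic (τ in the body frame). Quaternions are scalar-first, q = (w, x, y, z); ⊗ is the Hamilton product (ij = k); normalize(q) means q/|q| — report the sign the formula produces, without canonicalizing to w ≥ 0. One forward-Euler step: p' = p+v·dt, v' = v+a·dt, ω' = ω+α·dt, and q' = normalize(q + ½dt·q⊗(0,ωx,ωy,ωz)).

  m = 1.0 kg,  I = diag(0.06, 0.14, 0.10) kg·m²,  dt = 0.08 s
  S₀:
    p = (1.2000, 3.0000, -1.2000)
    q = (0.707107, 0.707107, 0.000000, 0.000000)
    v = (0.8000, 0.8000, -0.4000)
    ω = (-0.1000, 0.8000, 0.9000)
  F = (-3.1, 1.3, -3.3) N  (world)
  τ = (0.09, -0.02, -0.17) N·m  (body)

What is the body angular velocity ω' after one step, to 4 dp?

ω' = (0.0584, 0.7865, 0.7691)

precession coupling ω×(Iω) = (-0.0288, 0.0036, -0.0064)
angular accel α = (1.9800, -0.1686, -1.6360)
ω' = ω + α·dt = (0.0584, 0.7865, 0.7691)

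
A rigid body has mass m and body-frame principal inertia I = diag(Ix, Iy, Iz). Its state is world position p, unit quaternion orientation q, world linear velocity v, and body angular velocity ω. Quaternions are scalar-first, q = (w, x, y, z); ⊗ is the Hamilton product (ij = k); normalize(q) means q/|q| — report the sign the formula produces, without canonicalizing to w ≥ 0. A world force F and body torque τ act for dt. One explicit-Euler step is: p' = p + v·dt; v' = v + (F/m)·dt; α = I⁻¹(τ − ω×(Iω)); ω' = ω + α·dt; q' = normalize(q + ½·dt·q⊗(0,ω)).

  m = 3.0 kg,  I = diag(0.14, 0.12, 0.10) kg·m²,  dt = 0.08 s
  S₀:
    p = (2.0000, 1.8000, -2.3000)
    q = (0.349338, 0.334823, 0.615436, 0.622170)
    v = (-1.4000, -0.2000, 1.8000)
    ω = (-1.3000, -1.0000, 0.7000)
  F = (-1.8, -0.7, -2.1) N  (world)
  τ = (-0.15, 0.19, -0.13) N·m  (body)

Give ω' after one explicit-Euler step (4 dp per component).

ω' = (-1.3937, -0.8491, 0.6168)

ω×(Iω) gyroscopic = (0.0140, -0.0364, -0.0260)
angular accel α = (-1.1714, 1.8867, -1.0400)
ω' = ω + α·dt = (-1.3937, -0.8491, 0.6168)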